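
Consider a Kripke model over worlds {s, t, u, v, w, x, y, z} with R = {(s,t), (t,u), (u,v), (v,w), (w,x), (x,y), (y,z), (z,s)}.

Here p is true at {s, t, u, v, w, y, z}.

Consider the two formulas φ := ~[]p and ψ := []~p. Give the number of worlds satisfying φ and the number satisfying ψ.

1 and 1

For ~[]p:
s: []p is T. ✗
t: []p is T. ✗
u: []p is T. ✗
v: []p is T. ✗
w: []p is F. ✓
x: []p is T. ✗
y: []p is T. ✗
z: []p is T. ✗
— 1 world.
For []~p:
s: successors {t}; ~p there: t:F. ✗
t: successors {u}; ~p there: u:F. ✗
u: successors {v}; ~p there: v:F. ✗
v: successors {w}; ~p there: w:F. ✗
w: successors {x}; ~p there: x:T. ✓
x: successors {y}; ~p there: y:F. ✗
y: successors {z}; ~p there: z:F. ✗
z: successors {s}; ~p there: s:F. ✗
— 1 world.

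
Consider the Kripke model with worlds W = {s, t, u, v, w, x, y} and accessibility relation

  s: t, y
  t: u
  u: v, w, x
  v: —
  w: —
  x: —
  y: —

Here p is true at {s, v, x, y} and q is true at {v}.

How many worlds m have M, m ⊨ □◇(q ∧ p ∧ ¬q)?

4

s: successors {t, y}; ◇(q ∧ p ∧ ¬q) there: t:F, y:F. ✗
t: successors {u}; ◇(q ∧ p ∧ ¬q) there: u:F. ✗
u: successors {v, w, x}; ◇(q ∧ p ∧ ¬q) there: v:F, w:F, x:F. ✗
v: no successors, so □◇(q ∧ p ∧ ¬q) holds vacuously. ✓
w: no successors, so □◇(q ∧ p ∧ ¬q) holds vacuously. ✓
x: no successors, so □◇(q ∧ p ∧ ¬q) holds vacuously. ✓
y: no successors, so □◇(q ∧ p ∧ ¬q) holds vacuously. ✓
Satisfying worlds: {v, w, x, y}.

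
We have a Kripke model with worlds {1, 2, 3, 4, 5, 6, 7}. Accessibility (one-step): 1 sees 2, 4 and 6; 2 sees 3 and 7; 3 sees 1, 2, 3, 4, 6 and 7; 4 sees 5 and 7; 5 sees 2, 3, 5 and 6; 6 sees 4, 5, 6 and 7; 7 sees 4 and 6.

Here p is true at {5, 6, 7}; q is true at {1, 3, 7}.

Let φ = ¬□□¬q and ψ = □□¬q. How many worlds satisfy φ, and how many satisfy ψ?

For ¬□□¬q:
1: □□¬q is F. ✓
2: □□¬q is F. ✓
3: □□¬q is F. ✓
4: □□¬q is F. ✓
5: □□¬q is F. ✓
6: □□¬q is F. ✓
7: □□¬q is F. ✓
— 7 worlds.
For □□¬q:
1: successors {2, 4, 6}; □¬q there: 2:F, 4:F, 6:F. ✗
2: successors {3, 7}; □¬q there: 3:F, 7:T. ✗
3: successors {1, 2, 3, 4, 6, 7}; □¬q there: 1:T, 2:F, 3:F, 4:F, 6:F, 7:T. ✗
4: successors {5, 7}; □¬q there: 5:F, 7:T. ✗
5: successors {2, 3, 5, 6}; □¬q there: 2:F, 3:F, 5:F, 6:F. ✗
6: successors {4, 5, 6, 7}; □¬q there: 4:F, 5:F, 6:F, 7:T. ✗
7: successors {4, 6}; □¬q there: 4:F, 6:F. ✗
— 0 worlds.

7 and 0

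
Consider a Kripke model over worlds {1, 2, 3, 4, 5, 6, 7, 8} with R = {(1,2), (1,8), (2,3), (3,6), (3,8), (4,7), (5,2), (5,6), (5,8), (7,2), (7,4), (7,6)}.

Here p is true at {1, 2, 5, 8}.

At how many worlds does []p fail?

5

1: successors {2, 8}; p there: 2:T, 8:T. ✓
2: successors {3}; p there: 3:F. ✗
3: successors {6, 8}; p there: 6:F, 8:T. ✗
4: successors {7}; p there: 7:F. ✗
5: successors {2, 6, 8}; p there: 2:T, 6:F, 8:T. ✗
6: no successors, so []p holds vacuously. ✓
7: successors {2, 4, 6}; p there: 2:T, 4:F, 6:F. ✗
8: no successors, so []p holds vacuously. ✓
Satisfying worlds: {1, 6, 8}.
So []p fails at the other 5 worlds.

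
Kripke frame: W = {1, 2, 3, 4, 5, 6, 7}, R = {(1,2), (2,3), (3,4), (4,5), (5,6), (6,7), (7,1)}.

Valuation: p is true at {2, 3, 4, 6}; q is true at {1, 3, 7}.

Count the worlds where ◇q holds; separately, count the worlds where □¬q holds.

For ◇q:
1: successors {2}; q there: 2:F. ✗
2: successors {3}; q there: 3:T. ✓
3: successors {4}; q there: 4:F. ✗
4: successors {5}; q there: 5:F. ✗
5: successors {6}; q there: 6:F. ✗
6: successors {7}; q there: 7:T. ✓
7: successors {1}; q there: 1:T. ✓
— 3 worlds.
For □¬q:
1: successors {2}; ¬q there: 2:T. ✓
2: successors {3}; ¬q there: 3:F. ✗
3: successors {4}; ¬q there: 4:T. ✓
4: successors {5}; ¬q there: 5:T. ✓
5: successors {6}; ¬q there: 6:T. ✓
6: successors {7}; ¬q there: 7:F. ✗
7: successors {1}; ¬q there: 1:F. ✗
— 4 worlds.

3 and 4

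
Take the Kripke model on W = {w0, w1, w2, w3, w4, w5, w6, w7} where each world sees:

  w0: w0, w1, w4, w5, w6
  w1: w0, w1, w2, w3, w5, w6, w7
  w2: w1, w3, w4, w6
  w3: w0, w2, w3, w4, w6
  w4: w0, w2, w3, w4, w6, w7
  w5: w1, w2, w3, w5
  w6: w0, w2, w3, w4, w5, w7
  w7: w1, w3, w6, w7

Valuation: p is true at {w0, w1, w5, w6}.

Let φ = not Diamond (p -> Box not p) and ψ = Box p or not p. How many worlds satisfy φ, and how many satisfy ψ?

For not Diamond (p -> Box not p):
w0: Diamond (p -> Box not p) is T. ✗
w1: Diamond (p -> Box not p) is T. ✗
w2: Diamond (p -> Box not p) is T. ✗
w3: Diamond (p -> Box not p) is T. ✗
w4: Diamond (p -> Box not p) is T. ✗
w5: Diamond (p -> Box not p) is T. ✗
w6: Diamond (p -> Box not p) is T. ✗
w7: Diamond (p -> Box not p) is T. ✗
— 0 worlds.
For Box p or not p:
w0: Box p is F, not p is F. ✗
w1: Box p is F, not p is F. ✗
w2: Box p is F, not p is T. ✓
w3: Box p is F, not p is T. ✓
w4: Box p is F, not p is T. ✓
w5: Box p is F, not p is F. ✗
w6: Box p is F, not p is F. ✗
w7: Box p is F, not p is T. ✓
— 4 worlds.

0 and 4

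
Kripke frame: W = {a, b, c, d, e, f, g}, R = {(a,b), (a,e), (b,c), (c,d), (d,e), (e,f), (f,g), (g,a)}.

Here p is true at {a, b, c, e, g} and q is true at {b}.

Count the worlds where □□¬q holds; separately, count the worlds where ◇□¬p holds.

6 and 3

For □□¬q:
a: successors {b, e}; □¬q there: b:T, e:T. ✓
b: successors {c}; □¬q there: c:T. ✓
c: successors {d}; □¬q there: d:T. ✓
d: successors {e}; □¬q there: e:T. ✓
e: successors {f}; □¬q there: f:T. ✓
f: successors {g}; □¬q there: g:T. ✓
g: successors {a}; □¬q there: a:F. ✗
— 6 worlds.
For ◇□¬p:
a: successors {b, e}; □¬p there: b:F, e:T. ✓
b: successors {c}; □¬p there: c:T. ✓
c: successors {d}; □¬p there: d:F. ✗
d: successors {e}; □¬p there: e:T. ✓
e: successors {f}; □¬p there: f:F. ✗
f: successors {g}; □¬p there: g:F. ✗
g: successors {a}; □¬p there: a:F. ✗
— 3 worlds.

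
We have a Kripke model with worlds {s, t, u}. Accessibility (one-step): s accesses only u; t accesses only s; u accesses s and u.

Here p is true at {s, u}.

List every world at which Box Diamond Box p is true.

{s, t, u}

s: successors {u}; Diamond Box p there: u:T. ✓
t: successors {s}; Diamond Box p there: s:T. ✓
u: successors {s, u}; Diamond Box p there: s:T, u:T. ✓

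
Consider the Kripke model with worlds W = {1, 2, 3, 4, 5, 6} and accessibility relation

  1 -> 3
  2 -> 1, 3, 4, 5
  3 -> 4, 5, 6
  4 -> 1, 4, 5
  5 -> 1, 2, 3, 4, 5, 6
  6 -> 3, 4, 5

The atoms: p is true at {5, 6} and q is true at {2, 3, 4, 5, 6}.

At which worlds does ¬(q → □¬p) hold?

1: q → □¬p is T. ✗
2: q → □¬p is F. ✓
3: q → □¬p is F. ✓
4: q → □¬p is F. ✓
5: q → □¬p is F. ✓
6: q → □¬p is F. ✓

{2, 3, 4, 5, 6}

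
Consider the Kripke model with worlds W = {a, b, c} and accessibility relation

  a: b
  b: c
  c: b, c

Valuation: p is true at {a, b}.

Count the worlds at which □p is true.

a: successors {b}; p there: b:T. ✓
b: successors {c}; p there: c:F. ✗
c: successors {b, c}; p there: b:T, c:F. ✗
Satisfying worlds: {a}.

1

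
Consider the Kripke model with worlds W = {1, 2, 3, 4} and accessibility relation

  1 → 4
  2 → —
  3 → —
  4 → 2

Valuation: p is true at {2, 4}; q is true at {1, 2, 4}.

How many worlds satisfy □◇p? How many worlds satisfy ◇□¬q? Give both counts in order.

3 and 1

For □◇p:
1: successors {4}; ◇p there: 4:T. ✓
2: no successors, so □◇p holds vacuously. ✓
3: no successors, so □◇p holds vacuously. ✓
4: successors {2}; ◇p there: 2:F. ✗
— 3 worlds.
For ◇□¬q:
1: successors {4}; □¬q there: 4:F. ✗
2: no successors, so ◇□¬q fails. ✗
3: no successors, so ◇□¬q fails. ✗
4: successors {2}; □¬q there: 2:T. ✓
— 1 world.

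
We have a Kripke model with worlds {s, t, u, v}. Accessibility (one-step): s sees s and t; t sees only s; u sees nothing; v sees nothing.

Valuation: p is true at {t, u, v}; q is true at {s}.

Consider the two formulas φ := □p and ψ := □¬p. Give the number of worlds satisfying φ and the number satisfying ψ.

For □p:
s: successors {s, t}; p there: s:F, t:T. ✗
t: successors {s}; p there: s:F. ✗
u: no successors, so □p holds vacuously. ✓
v: no successors, so □p holds vacuously. ✓
— 2 worlds.
For □¬p:
s: successors {s, t}; ¬p there: s:T, t:F. ✗
t: successors {s}; ¬p there: s:T. ✓
u: no successors, so □¬p holds vacuously. ✓
v: no successors, so □¬p holds vacuously. ✓
— 3 worlds.

2 and 3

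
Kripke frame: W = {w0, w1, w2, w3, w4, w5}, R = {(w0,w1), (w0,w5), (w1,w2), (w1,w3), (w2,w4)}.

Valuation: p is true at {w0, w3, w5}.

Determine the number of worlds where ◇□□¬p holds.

3

w0: successors {w1, w5}; □□¬p there: w1:T, w5:T. ✓
w1: successors {w2, w3}; □□¬p there: w2:T, w3:T. ✓
w2: successors {w4}; □□¬p there: w4:T. ✓
w3: no successors, so ◇□□¬p fails. ✗
w4: no successors, so ◇□□¬p fails. ✗
w5: no successors, so ◇□□¬p fails. ✗
Satisfying worlds: {w0, w1, w2}.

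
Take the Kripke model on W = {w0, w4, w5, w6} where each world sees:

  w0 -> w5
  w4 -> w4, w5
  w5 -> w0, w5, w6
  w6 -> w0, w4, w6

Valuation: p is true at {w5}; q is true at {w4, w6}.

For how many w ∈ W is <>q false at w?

w0: successors {w5}; q there: w5:F. ✗
w4: successors {w4, w5}; q there: w4:T, w5:F. ✓
w5: successors {w0, w5, w6}; q there: w0:F, w5:F, w6:T. ✓
w6: successors {w0, w4, w6}; q there: w0:F, w4:T, w6:T. ✓
Satisfying worlds: {w4, w5, w6}.
So <>q fails at the other 1 world.

1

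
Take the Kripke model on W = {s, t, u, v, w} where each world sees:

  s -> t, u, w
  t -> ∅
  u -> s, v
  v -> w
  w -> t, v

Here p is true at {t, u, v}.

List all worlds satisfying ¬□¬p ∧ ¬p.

s: ¬□¬p is T, ¬p is T. ✓
t: ¬□¬p is F, ¬p is F. ✗
u: ¬□¬p is T, ¬p is F. ✗
v: ¬□¬p is F, ¬p is F. ✗
w: ¬□¬p is T, ¬p is T. ✓

{s, w}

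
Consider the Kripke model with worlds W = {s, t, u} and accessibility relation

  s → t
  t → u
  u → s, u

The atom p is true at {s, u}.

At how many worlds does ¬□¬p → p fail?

1

s: ¬□¬p is F, p is T. ✓
t: ¬□¬p is T, p is F. ✗
u: ¬□¬p is T, p is T. ✓
Satisfying worlds: {s, u}.
So ¬□¬p → p fails at the other 1 world.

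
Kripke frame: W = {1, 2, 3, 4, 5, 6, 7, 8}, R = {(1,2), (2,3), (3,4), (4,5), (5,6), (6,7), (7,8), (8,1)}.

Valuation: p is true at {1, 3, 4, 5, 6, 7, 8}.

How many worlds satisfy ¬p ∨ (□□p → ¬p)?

1: ¬p is F, □□p → ¬p is F. ✗
2: ¬p is T, □□p → ¬p is T. ✓
3: ¬p is F, □□p → ¬p is F. ✗
4: ¬p is F, □□p → ¬p is F. ✗
5: ¬p is F, □□p → ¬p is F. ✗
6: ¬p is F, □□p → ¬p is F. ✗
7: ¬p is F, □□p → ¬p is F. ✗
8: ¬p is F, □□p → ¬p is T. ✓
Satisfying worlds: {2, 8}.

2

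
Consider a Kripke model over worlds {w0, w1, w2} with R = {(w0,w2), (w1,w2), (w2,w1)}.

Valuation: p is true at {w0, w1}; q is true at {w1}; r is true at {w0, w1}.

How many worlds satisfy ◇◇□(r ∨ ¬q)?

w0: successors {w2}; ◇□(r ∨ ¬q) there: w2:T. ✓
w1: successors {w2}; ◇□(r ∨ ¬q) there: w2:T. ✓
w2: successors {w1}; ◇□(r ∨ ¬q) there: w1:T. ✓
Satisfying worlds: {w0, w1, w2}.

3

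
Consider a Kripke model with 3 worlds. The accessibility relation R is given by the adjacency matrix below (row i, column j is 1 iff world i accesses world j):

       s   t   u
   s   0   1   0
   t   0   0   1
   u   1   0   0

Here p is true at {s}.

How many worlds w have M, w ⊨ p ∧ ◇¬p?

s: p is T, ◇¬p is T. ✓
t: p is F, ◇¬p is T. ✗
u: p is F, ◇¬p is F. ✗
Satisfying worlds: {s}.

1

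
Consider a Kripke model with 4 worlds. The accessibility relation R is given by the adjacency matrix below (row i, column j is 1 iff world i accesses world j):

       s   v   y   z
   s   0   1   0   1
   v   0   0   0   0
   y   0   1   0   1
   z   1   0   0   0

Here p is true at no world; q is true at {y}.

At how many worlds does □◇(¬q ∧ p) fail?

3

s: successors {v, z}; ◇(¬q ∧ p) there: v:F, z:F. ✗
v: no successors, so □◇(¬q ∧ p) holds vacuously. ✓
y: successors {v, z}; ◇(¬q ∧ p) there: v:F, z:F. ✗
z: successors {s}; ◇(¬q ∧ p) there: s:F. ✗
Satisfying worlds: {v}.
So □◇(¬q ∧ p) fails at the other 3 worlds.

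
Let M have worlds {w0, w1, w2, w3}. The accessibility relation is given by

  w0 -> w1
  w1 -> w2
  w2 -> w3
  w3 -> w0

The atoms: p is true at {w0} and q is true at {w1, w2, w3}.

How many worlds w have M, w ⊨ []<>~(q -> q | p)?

w0: successors {w1}; <>~(q -> q | p) there: w1:F. ✗
w1: successors {w2}; <>~(q -> q | p) there: w2:F. ✗
w2: successors {w3}; <>~(q -> q | p) there: w3:F. ✗
w3: successors {w0}; <>~(q -> q | p) there: w0:F. ✗
Satisfying worlds: ∅.

0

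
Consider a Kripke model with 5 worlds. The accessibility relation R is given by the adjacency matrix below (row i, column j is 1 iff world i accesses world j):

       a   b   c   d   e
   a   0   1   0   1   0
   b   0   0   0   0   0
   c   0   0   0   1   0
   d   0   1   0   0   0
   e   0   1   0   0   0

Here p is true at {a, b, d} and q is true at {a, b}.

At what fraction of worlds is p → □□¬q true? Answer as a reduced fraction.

4/5

a: p is T, □□¬q is F. ✗
b: p is T, □□¬q is T. ✓
c: p is F, □□¬q is F. ✓
d: p is T, □□¬q is T. ✓
e: p is F, □□¬q is T. ✓
That's 4 of 5 worlds, so 4/5.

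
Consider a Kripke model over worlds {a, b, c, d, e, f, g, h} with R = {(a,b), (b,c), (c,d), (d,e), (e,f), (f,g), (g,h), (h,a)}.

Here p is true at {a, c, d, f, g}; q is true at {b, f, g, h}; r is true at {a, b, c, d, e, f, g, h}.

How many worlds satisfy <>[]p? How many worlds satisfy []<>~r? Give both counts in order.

For <>[]p:
a: successors {b}; []p there: b:T. ✓
b: successors {c}; []p there: c:T. ✓
c: successors {d}; []p there: d:F. ✗
d: successors {e}; []p there: e:T. ✓
e: successors {f}; []p there: f:T. ✓
f: successors {g}; []p there: g:F. ✗
g: successors {h}; []p there: h:T. ✓
h: successors {a}; []p there: a:F. ✗
— 5 worlds.
For []<>~r:
a: successors {b}; <>~r there: b:F. ✗
b: successors {c}; <>~r there: c:F. ✗
c: successors {d}; <>~r there: d:F. ✗
d: successors {e}; <>~r there: e:F. ✗
e: successors {f}; <>~r there: f:F. ✗
f: successors {g}; <>~r there: g:F. ✗
g: successors {h}; <>~r there: h:F. ✗
h: successors {a}; <>~r there: a:F. ✗
— 0 worlds.

5 and 0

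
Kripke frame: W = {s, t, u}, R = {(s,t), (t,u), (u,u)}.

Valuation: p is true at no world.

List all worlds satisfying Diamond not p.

s: successors {t}; not p there: t:T. ✓
t: successors {u}; not p there: u:T. ✓
u: successors {u}; not p there: u:T. ✓

{s, t, u}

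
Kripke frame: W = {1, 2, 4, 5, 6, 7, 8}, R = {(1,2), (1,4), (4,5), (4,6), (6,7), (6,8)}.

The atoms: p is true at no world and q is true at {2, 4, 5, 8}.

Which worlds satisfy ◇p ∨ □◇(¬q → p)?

1: ◇p is F, □◇(¬q → p) is F. ✗
2: ◇p is F, □◇(¬q → p) is T. ✓
4: ◇p is F, □◇(¬q → p) is F. ✗
5: ◇p is F, □◇(¬q → p) is T. ✓
6: ◇p is F, □◇(¬q → p) is F. ✗
7: ◇p is F, □◇(¬q → p) is T. ✓
8: ◇p is F, □◇(¬q → p) is T. ✓

{2, 5, 7, 8}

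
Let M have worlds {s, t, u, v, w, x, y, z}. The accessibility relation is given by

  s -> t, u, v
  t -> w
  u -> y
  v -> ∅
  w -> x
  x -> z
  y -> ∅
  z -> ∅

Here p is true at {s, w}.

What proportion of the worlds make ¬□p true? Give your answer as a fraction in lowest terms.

1/2

s: □p is F. ✓
t: □p is T. ✗
u: □p is F. ✓
v: □p is T. ✗
w: □p is F. ✓
x: □p is F. ✓
y: □p is T. ✗
z: □p is T. ✗
That's 4 of 8 worlds, so 4/8 = 1/2.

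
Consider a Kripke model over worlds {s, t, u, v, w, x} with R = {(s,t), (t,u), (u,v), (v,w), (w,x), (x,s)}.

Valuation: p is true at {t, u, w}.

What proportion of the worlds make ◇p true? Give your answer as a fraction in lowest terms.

1/2

s: successors {t}; p there: t:T. ✓
t: successors {u}; p there: u:T. ✓
u: successors {v}; p there: v:F. ✗
v: successors {w}; p there: w:T. ✓
w: successors {x}; p there: x:F. ✗
x: successors {s}; p there: s:F. ✗
That's 3 of 6 worlds, so 3/6 = 1/2.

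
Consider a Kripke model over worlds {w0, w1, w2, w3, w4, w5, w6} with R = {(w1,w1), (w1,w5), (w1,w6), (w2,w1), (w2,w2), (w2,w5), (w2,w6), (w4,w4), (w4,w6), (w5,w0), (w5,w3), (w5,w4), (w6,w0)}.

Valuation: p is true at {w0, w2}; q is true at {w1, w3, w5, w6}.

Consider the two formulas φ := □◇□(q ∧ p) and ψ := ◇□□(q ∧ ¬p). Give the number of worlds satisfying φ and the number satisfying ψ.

2 and 5

For □◇□(q ∧ p):
w0: no successors, so □◇□(q ∧ p) holds vacuously. ✓
w1: successors {w1, w5, w6}; ◇□(q ∧ p) there: w1:F, w5:T, w6:T. ✗
w2: successors {w1, w2, w5, w6}; ◇□(q ∧ p) there: w1:F, w2:F, w5:T, w6:T. ✗
w3: no successors, so □◇□(q ∧ p) holds vacuously. ✓
w4: successors {w4, w6}; ◇□(q ∧ p) there: w4:F, w6:T. ✗
w5: successors {w0, w3, w4}; ◇□(q ∧ p) there: w0:F, w3:F, w4:F. ✗
w6: successors {w0}; ◇□(q ∧ p) there: w0:F. ✗
— 2 worlds.
For ◇□□(q ∧ ¬p):
w0: no successors, so ◇□□(q ∧ ¬p) fails. ✗
w1: successors {w1, w5, w6}; □□(q ∧ ¬p) there: w1:F, w5:F, w6:T. ✓
w2: successors {w1, w2, w5, w6}; □□(q ∧ ¬p) there: w1:F, w2:F, w5:F, w6:T. ✓
w3: no successors, so ◇□□(q ∧ ¬p) fails. ✗
w4: successors {w4, w6}; □□(q ∧ ¬p) there: w4:F, w6:T. ✓
w5: successors {w0, w3, w4}; □□(q ∧ ¬p) there: w0:T, w3:T, w4:F. ✓
w6: successors {w0}; □□(q ∧ ¬p) there: w0:T. ✓
— 5 worlds.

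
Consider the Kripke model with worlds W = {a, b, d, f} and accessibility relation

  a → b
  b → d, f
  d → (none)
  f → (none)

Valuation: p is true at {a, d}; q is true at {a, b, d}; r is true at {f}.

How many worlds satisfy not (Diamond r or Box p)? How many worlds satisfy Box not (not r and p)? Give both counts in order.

For not (Diamond r or Box p):
a: Diamond r or Box p is F. ✓
b: Diamond r or Box p is T. ✗
d: Diamond r or Box p is T. ✗
f: Diamond r or Box p is T. ✗
— 1 world.
For Box not (not r and p):
a: successors {b}; not (not r and p) there: b:T. ✓
b: successors {d, f}; not (not r and p) there: d:F, f:T. ✗
d: no successors, so Box not (not r and p) holds vacuously. ✓
f: no successors, so Box not (not r and p) holds vacuously. ✓
— 3 worlds.

1 and 3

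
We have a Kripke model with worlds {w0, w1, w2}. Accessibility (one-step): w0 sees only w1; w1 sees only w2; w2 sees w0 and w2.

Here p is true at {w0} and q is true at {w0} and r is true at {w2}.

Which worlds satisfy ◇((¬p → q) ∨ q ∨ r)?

w0: successors {w1}; (¬p → q) ∨ q ∨ r there: w1:F. ✗
w1: successors {w2}; (¬p → q) ∨ q ∨ r there: w2:T. ✓
w2: successors {w0, w2}; (¬p → q) ∨ q ∨ r there: w0:T, w2:T. ✓

{w1, w2}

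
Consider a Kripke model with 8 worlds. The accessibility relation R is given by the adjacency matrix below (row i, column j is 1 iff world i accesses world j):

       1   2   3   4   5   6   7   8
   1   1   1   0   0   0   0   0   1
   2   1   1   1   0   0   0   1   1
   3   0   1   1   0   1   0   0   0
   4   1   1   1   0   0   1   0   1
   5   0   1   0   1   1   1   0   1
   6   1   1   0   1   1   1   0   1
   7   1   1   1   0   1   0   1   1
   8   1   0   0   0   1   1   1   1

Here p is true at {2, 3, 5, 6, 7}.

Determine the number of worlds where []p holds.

1: successors {1, 2, 8}; p there: 1:F, 2:T, 8:F. ✗
2: successors {1, 2, 3, 7, 8}; p there: 1:F, 2:T, 3:T, 7:T, 8:F. ✗
3: successors {2, 3, 5}; p there: 2:T, 3:T, 5:T. ✓
4: successors {1, 2, 3, 6, 8}; p there: 1:F, 2:T, 3:T, 6:T, 8:F. ✗
5: successors {2, 4, 5, 6, 8}; p there: 2:T, 4:F, 5:T, 6:T, 8:F. ✗
6: successors {1, 2, 4, 5, 6, 8}; p there: 1:F, 2:T, 4:F, 5:T, 6:T, 8:F. ✗
7: successors {1, 2, 3, 5, 7, 8}; p there: 1:F, 2:T, 3:T, 5:T, 7:T, 8:F. ✗
8: successors {1, 5, 6, 7, 8}; p there: 1:F, 5:T, 6:T, 7:T, 8:F. ✗
Satisfying worlds: {3}.

1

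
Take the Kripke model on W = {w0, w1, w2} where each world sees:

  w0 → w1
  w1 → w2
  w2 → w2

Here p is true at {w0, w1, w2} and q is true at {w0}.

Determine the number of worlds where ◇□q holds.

0

w0: successors {w1}; □q there: w1:F. ✗
w1: successors {w2}; □q there: w2:F. ✗
w2: successors {w2}; □q there: w2:F. ✗
Satisfying worlds: ∅.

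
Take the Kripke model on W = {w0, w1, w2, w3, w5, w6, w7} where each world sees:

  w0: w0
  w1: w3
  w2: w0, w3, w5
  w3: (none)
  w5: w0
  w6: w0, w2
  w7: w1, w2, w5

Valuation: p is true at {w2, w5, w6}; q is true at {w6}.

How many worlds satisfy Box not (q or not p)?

1

w0: successors {w0}; not (q or not p) there: w0:F. ✗
w1: successors {w3}; not (q or not p) there: w3:F. ✗
w2: successors {w0, w3, w5}; not (q or not p) there: w0:F, w3:F, w5:T. ✗
w3: no successors, so Box not (q or not p) holds vacuously. ✓
w5: successors {w0}; not (q or not p) there: w0:F. ✗
w6: successors {w0, w2}; not (q or not p) there: w0:F, w2:T. ✗
w7: successors {w1, w2, w5}; not (q or not p) there: w1:F, w2:T, w5:T. ✗
Satisfying worlds: {w3}.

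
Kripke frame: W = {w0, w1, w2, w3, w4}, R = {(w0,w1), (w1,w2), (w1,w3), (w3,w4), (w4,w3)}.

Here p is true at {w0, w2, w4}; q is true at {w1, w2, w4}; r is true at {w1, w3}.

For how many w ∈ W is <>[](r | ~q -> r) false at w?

1

w0: successors {w1}; [](r | ~q -> r) there: w1:T. ✓
w1: successors {w2, w3}; [](r | ~q -> r) there: w2:T, w3:T. ✓
w2: no successors, so <>[](r | ~q -> r) fails. ✗
w3: successors {w4}; [](r | ~q -> r) there: w4:T. ✓
w4: successors {w3}; [](r | ~q -> r) there: w3:T. ✓
Satisfying worlds: {w0, w1, w3, w4}.
So <>[](r | ~q -> r) fails at the other 1 world.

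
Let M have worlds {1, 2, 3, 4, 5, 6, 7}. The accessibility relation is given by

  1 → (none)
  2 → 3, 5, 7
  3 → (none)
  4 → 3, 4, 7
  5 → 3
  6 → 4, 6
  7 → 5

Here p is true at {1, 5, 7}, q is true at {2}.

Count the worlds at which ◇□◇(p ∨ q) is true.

1: no successors, so ◇□◇(p ∨ q) fails. ✗
2: successors {3, 5, 7}; □◇(p ∨ q) there: 3:T, 5:F, 7:F. ✓
3: no successors, so ◇□◇(p ∨ q) fails. ✗
4: successors {3, 4, 7}; □◇(p ∨ q) there: 3:T, 4:F, 7:F. ✓
5: successors {3}; □◇(p ∨ q) there: 3:T. ✓
6: successors {4, 6}; □◇(p ∨ q) there: 4:F, 6:F. ✗
7: successors {5}; □◇(p ∨ q) there: 5:F. ✗
Satisfying worlds: {2, 4, 5}.

3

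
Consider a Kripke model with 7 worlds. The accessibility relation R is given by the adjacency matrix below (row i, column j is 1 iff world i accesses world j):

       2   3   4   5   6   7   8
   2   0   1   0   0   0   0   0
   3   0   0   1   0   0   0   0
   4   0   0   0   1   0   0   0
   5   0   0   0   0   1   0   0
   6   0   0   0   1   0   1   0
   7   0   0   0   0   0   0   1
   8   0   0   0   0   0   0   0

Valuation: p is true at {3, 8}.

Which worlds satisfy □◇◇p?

2: successors {3}; ◇◇p there: 3:F. ✗
3: successors {4}; ◇◇p there: 4:F. ✗
4: successors {5}; ◇◇p there: 5:F. ✗
5: successors {6}; ◇◇p there: 6:T. ✓
6: successors {5, 7}; ◇◇p there: 5:F, 7:F. ✗
7: successors {8}; ◇◇p there: 8:F. ✗
8: no successors, so □◇◇p holds vacuously. ✓

{5, 8}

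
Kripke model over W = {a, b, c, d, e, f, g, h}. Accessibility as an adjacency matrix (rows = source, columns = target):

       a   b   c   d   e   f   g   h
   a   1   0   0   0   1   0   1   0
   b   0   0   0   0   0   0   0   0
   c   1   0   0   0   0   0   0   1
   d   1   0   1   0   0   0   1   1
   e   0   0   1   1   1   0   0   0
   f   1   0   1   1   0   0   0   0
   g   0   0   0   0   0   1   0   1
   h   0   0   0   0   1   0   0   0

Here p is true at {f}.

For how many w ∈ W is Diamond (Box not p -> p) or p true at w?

a: Diamond (Box not p -> p) is T, p is F. ✓
b: Diamond (Box not p -> p) is F, p is F. ✗
c: Diamond (Box not p -> p) is F, p is F. ✗
d: Diamond (Box not p -> p) is T, p is F. ✓
e: Diamond (Box not p -> p) is F, p is F. ✗
f: Diamond (Box not p -> p) is F, p is T. ✓
g: Diamond (Box not p -> p) is T, p is F. ✓
h: Diamond (Box not p -> p) is F, p is F. ✗
Satisfying worlds: {a, d, f, g}.

4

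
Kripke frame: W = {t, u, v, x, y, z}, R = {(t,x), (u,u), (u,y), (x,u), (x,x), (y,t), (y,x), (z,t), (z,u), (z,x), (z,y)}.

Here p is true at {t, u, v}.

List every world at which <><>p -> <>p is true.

t: <><>p is T, <>p is F. ✗
u: <><>p is T, <>p is T. ✓
v: <><>p is F, <>p is F. ✓
x: <><>p is T, <>p is T. ✓
y: <><>p is T, <>p is T. ✓
z: <><>p is T, <>p is T. ✓

{u, v, x, y, z}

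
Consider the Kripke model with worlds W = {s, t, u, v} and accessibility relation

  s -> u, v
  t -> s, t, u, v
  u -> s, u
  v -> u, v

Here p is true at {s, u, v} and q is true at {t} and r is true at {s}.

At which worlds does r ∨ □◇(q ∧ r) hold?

s: r is T, □◇(q ∧ r) is F. ✓
t: r is F, □◇(q ∧ r) is F. ✗
u: r is F, □◇(q ∧ r) is F. ✗
v: r is F, □◇(q ∧ r) is F. ✗

{s}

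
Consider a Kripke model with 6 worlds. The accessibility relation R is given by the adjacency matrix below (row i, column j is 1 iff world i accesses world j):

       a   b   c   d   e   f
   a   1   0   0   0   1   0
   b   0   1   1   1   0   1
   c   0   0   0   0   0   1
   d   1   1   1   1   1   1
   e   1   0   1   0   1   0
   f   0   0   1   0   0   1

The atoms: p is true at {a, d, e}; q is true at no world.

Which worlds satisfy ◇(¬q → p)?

{a, b, d, e}

a: successors {a, e}; ¬q → p there: a:T, e:T. ✓
b: successors {b, c, d, f}; ¬q → p there: b:F, c:F, d:T, f:F. ✓
c: successors {f}; ¬q → p there: f:F. ✗
d: successors {a, b, c, d, e, f}; ¬q → p there: a:T, b:F, c:F, d:T, e:T, f:F. ✓
e: successors {a, c, e}; ¬q → p there: a:T, c:F, e:T. ✓
f: successors {c, f}; ¬q → p there: c:F, f:F. ✗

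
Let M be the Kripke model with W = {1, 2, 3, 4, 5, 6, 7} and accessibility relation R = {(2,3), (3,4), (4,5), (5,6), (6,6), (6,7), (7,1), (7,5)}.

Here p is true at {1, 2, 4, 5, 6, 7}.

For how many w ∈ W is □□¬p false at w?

6

1: no successors, so □□¬p holds vacuously. ✓
2: successors {3}; □¬p there: 3:F. ✗
3: successors {4}; □¬p there: 4:F. ✗
4: successors {5}; □¬p there: 5:F. ✗
5: successors {6}; □¬p there: 6:F. ✗
6: successors {6, 7}; □¬p there: 6:F, 7:F. ✗
7: successors {1, 5}; □¬p there: 1:T, 5:F. ✗
Satisfying worlds: {1}.
So □□¬p fails at the other 6 worlds.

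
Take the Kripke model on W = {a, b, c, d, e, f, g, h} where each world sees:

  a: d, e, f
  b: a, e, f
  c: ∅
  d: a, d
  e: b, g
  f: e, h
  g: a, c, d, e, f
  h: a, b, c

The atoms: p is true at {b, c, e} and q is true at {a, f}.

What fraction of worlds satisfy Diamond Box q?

a: successors {d, e, f}; Box q there: d:F, e:F, f:F. ✗
b: successors {a, e, f}; Box q there: a:F, e:F, f:F. ✗
c: no successors, so Diamond Box q fails. ✗
d: successors {a, d}; Box q there: a:F, d:F. ✗
e: successors {b, g}; Box q there: b:F, g:F. ✗
f: successors {e, h}; Box q there: e:F, h:F. ✗
g: successors {a, c, d, e, f}; Box q there: a:F, c:T, d:F, e:F, f:F. ✓
h: successors {a, b, c}; Box q there: a:F, b:F, c:T. ✓
That's 2 of 8 worlds, so 2/8 = 1/4.

1/4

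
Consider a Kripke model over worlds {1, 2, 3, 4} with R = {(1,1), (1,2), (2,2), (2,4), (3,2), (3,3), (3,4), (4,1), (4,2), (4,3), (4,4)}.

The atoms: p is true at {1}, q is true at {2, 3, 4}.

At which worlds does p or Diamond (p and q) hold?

{1}

1: p is T, Diamond (p and q) is F. ✓
2: p is F, Diamond (p and q) is F. ✗
3: p is F, Diamond (p and q) is F. ✗
4: p is F, Diamond (p and q) is F. ✗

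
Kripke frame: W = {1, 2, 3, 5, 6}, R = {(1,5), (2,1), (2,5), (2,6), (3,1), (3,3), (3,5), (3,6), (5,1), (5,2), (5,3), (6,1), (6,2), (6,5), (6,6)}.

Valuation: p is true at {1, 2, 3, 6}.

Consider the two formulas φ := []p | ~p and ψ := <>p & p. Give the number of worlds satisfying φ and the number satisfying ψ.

For []p | ~p:
1: []p is F, ~p is F. ✗
2: []p is F, ~p is F. ✗
3: []p is F, ~p is F. ✗
5: []p is T, ~p is T. ✓
6: []p is F, ~p is F. ✗
— 1 world.
For <>p & p:
1: <>p is F, p is T. ✗
2: <>p is T, p is T. ✓
3: <>p is T, p is T. ✓
5: <>p is T, p is F. ✗
6: <>p is T, p is T. ✓
— 3 worlds.

1 and 3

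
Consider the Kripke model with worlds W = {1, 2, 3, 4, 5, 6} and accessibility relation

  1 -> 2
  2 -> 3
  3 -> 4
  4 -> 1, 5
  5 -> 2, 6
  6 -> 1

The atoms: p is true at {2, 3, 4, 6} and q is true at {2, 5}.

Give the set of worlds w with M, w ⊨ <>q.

{1, 4, 5}

1: successors {2}; q there: 2:T. ✓
2: successors {3}; q there: 3:F. ✗
3: successors {4}; q there: 4:F. ✗
4: successors {1, 5}; q there: 1:F, 5:T. ✓
5: successors {2, 6}; q there: 2:T, 6:F. ✓
6: successors {1}; q there: 1:F. ✗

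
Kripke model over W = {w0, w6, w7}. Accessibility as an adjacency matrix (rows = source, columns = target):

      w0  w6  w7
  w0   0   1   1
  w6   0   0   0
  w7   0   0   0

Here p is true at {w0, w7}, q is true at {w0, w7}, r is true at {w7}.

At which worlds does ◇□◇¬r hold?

w0: successors {w6, w7}; □◇¬r there: w6:T, w7:T. ✓
w6: no successors, so ◇□◇¬r fails. ✗
w7: no successors, so ◇□◇¬r fails. ✗

{w0}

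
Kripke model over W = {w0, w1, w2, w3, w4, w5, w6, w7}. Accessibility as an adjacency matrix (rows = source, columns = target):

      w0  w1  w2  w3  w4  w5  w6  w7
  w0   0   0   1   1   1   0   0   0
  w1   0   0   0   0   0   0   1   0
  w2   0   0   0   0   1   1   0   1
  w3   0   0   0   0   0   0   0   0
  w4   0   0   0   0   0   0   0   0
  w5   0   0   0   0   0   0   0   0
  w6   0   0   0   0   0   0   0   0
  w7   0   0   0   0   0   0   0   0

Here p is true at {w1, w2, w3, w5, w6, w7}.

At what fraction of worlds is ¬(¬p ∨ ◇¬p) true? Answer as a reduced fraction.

w0: ¬p ∨ ◇¬p is T. ✗
w1: ¬p ∨ ◇¬p is F. ✓
w2: ¬p ∨ ◇¬p is T. ✗
w3: ¬p ∨ ◇¬p is F. ✓
w4: ¬p ∨ ◇¬p is T. ✗
w5: ¬p ∨ ◇¬p is F. ✓
w6: ¬p ∨ ◇¬p is F. ✓
w7: ¬p ∨ ◇¬p is F. ✓
That's 5 of 8 worlds, so 5/8.

5/8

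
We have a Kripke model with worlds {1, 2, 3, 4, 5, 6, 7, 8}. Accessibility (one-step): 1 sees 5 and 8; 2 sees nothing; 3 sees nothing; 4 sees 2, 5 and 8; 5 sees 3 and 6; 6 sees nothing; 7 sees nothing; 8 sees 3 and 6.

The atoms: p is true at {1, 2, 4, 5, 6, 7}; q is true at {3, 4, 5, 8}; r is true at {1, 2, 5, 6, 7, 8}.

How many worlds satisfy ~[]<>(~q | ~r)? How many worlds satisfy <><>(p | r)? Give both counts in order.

3 and 2

For ~[]<>(~q | ~r):
1: []<>(~q | ~r) is T. ✗
2: []<>(~q | ~r) is T. ✗
3: []<>(~q | ~r) is T. ✗
4: []<>(~q | ~r) is F. ✓
5: []<>(~q | ~r) is F. ✓
6: []<>(~q | ~r) is T. ✗
7: []<>(~q | ~r) is T. ✗
8: []<>(~q | ~r) is F. ✓
— 3 worlds.
For <><>(p | r):
1: successors {5, 8}; <>(p | r) there: 5:T, 8:T. ✓
2: no successors, so <><>(p | r) fails. ✗
3: no successors, so <><>(p | r) fails. ✗
4: successors {2, 5, 8}; <>(p | r) there: 2:F, 5:T, 8:T. ✓
5: successors {3, 6}; <>(p | r) there: 3:F, 6:F. ✗
6: no successors, so <><>(p | r) fails. ✗
7: no successors, so <><>(p | r) fails. ✗
8: successors {3, 6}; <>(p | r) there: 3:F, 6:F. ✗
— 2 worlds.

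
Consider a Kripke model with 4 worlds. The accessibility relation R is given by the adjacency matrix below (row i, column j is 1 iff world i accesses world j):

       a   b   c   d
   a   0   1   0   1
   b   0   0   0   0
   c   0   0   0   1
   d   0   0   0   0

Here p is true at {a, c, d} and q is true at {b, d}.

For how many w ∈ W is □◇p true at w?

a: successors {b, d}; ◇p there: b:F, d:F. ✗
b: no successors, so □◇p holds vacuously. ✓
c: successors {d}; ◇p there: d:F. ✗
d: no successors, so □◇p holds vacuously. ✓
Satisfying worlds: {b, d}.

2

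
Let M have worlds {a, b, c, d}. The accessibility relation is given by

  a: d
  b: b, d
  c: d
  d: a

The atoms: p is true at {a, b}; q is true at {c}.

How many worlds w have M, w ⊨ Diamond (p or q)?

a: successors {d}; p or q there: d:F. ✗
b: successors {b, d}; p or q there: b:T, d:F. ✓
c: successors {d}; p or q there: d:F. ✗
d: successors {a}; p or q there: a:T. ✓
Satisfying worlds: {b, d}.

2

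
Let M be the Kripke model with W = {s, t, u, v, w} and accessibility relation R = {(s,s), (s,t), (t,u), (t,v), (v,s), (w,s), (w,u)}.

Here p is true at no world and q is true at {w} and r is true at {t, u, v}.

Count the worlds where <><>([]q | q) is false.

4

s: successors {s, t}; <>([]q | q) there: s:F, t:T. ✓
t: successors {u, v}; <>([]q | q) there: u:F, v:F. ✗
u: no successors, so <><>([]q | q) fails. ✗
v: successors {s}; <>([]q | q) there: s:F. ✗
w: successors {s, u}; <>([]q | q) there: s:F, u:F. ✗
Satisfying worlds: {s}.
So <><>([]q | q) fails at the other 4 worlds.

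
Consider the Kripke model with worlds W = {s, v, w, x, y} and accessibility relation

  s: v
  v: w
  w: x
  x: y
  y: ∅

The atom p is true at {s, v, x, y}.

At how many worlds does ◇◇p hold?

2

s: successors {v}; ◇p there: v:F. ✗
v: successors {w}; ◇p there: w:T. ✓
w: successors {x}; ◇p there: x:T. ✓
x: successors {y}; ◇p there: y:F. ✗
y: no successors, so ◇◇p fails. ✗
Satisfying worlds: {v, w}.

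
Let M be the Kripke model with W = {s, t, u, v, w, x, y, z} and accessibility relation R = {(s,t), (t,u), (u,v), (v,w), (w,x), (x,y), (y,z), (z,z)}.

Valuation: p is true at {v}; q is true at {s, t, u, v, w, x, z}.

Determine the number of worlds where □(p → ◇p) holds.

s: successors {t}; p → ◇p there: t:T. ✓
t: successors {u}; p → ◇p there: u:T. ✓
u: successors {v}; p → ◇p there: v:F. ✗
v: successors {w}; p → ◇p there: w:T. ✓
w: successors {x}; p → ◇p there: x:T. ✓
x: successors {y}; p → ◇p there: y:T. ✓
y: successors {z}; p → ◇p there: z:T. ✓
z: successors {z}; p → ◇p there: z:T. ✓
Satisfying worlds: {s, t, v, w, x, y, z}.

7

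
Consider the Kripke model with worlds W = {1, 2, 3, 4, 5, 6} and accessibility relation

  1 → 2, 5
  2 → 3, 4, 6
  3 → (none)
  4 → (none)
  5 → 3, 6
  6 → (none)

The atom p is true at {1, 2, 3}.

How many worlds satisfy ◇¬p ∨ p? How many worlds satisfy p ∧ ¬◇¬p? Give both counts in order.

For ◇¬p ∨ p:
1: ◇¬p is T, p is T. ✓
2: ◇¬p is T, p is T. ✓
3: ◇¬p is F, p is T. ✓
4: ◇¬p is F, p is F. ✗
5: ◇¬p is T, p is F. ✓
6: ◇¬p is F, p is F. ✗
— 4 worlds.
For p ∧ ¬◇¬p:
1: p is T, ¬◇¬p is F. ✗
2: p is T, ¬◇¬p is F. ✗
3: p is T, ¬◇¬p is T. ✓
4: p is F, ¬◇¬p is T. ✗
5: p is F, ¬◇¬p is F. ✗
6: p is F, ¬◇¬p is T. ✗
— 1 world.

4 and 1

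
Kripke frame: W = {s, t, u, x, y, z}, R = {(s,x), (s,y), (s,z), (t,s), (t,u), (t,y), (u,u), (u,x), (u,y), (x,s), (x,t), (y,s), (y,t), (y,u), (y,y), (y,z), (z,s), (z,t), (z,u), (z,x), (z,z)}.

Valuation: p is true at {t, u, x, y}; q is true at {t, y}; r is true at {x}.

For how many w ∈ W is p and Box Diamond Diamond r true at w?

4

s: p is F, Box Diamond Diamond r is T. ✗
t: p is T, Box Diamond Diamond r is T. ✓
u: p is T, Box Diamond Diamond r is T. ✓
x: p is T, Box Diamond Diamond r is T. ✓
y: p is T, Box Diamond Diamond r is T. ✓
z: p is F, Box Diamond Diamond r is T. ✗
Satisfying worlds: {t, u, x, y}.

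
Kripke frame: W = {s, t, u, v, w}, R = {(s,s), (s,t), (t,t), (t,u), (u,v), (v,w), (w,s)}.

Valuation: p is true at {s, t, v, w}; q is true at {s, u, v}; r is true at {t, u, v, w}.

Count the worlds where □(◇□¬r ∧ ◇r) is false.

4

s: successors {s, t}; ◇□¬r ∧ ◇r there: s:F, t:F. ✗
t: successors {t, u}; ◇□¬r ∧ ◇r there: t:F, u:F. ✗
u: successors {v}; ◇□¬r ∧ ◇r there: v:T. ✓
v: successors {w}; ◇□¬r ∧ ◇r there: w:F. ✗
w: successors {s}; ◇□¬r ∧ ◇r there: s:F. ✗
Satisfying worlds: {u}.
So □(◇□¬r ∧ ◇r) fails at the other 4 worlds.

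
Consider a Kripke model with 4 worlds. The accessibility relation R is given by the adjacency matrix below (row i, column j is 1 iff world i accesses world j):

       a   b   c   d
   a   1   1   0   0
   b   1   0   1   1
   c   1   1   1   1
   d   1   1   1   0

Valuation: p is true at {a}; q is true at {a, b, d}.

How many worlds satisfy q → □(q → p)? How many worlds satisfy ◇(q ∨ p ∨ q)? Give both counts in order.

For q → □(q → p):
a: q is T, □(q → p) is F. ✗
b: q is T, □(q → p) is F. ✗
c: q is F, □(q → p) is F. ✓
d: q is T, □(q → p) is F. ✗
— 1 world.
For ◇(q ∨ p ∨ q):
a: successors {a, b}; q ∨ p ∨ q there: a:T, b:T. ✓
b: successors {a, c, d}; q ∨ p ∨ q there: a:T, c:F, d:T. ✓
c: successors {a, b, c, d}; q ∨ p ∨ q there: a:T, b:T, c:F, d:T. ✓
d: successors {a, b, c}; q ∨ p ∨ q there: a:T, b:T, c:F. ✓
— 4 worlds.

1 and 4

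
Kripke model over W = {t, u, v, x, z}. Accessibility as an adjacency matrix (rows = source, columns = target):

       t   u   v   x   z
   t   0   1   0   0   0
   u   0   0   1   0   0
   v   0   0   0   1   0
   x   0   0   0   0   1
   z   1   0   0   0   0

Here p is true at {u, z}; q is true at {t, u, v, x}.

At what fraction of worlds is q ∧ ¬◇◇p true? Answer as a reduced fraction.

t: q is T, ¬◇◇p is T. ✓
u: q is T, ¬◇◇p is T. ✓
v: q is T, ¬◇◇p is F. ✗
x: q is T, ¬◇◇p is T. ✓
z: q is F, ¬◇◇p is F. ✗
That's 3 of 5 worlds, so 3/5.

3/5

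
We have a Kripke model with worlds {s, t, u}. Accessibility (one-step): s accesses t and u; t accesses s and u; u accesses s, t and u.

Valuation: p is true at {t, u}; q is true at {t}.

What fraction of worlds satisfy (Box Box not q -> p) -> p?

s: Box Box not q -> p is T, p is F. ✗
t: Box Box not q -> p is T, p is T. ✓
u: Box Box not q -> p is T, p is T. ✓
That's 2 of 3 worlds, so 2/3.

2/3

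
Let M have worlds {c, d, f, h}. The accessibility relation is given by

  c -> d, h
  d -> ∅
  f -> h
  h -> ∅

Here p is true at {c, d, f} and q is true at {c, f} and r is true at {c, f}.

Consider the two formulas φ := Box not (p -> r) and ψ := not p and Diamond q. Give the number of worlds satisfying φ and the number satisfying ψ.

For Box not (p -> r):
c: successors {d, h}; not (p -> r) there: d:T, h:F. ✗
d: no successors, so Box not (p -> r) holds vacuously. ✓
f: successors {h}; not (p -> r) there: h:F. ✗
h: no successors, so Box not (p -> r) holds vacuously. ✓
— 2 worlds.
For not p and Diamond q:
c: not p is F, Diamond q is F. ✗
d: not p is F, Diamond q is F. ✗
f: not p is F, Diamond q is F. ✗
h: not p is T, Diamond q is F. ✗
— 0 worlds.

2 and 0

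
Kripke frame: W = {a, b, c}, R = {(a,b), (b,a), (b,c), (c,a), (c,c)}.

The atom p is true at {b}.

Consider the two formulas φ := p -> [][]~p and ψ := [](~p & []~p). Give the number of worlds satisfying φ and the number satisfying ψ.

For p -> [][]~p:
a: p is F, [][]~p is T. ✓
b: p is T, [][]~p is F. ✗
c: p is F, [][]~p is F. ✓
— 2 worlds.
For [](~p & []~p):
a: successors {b}; ~p & []~p there: b:F. ✗
b: successors {a, c}; ~p & []~p there: a:F, c:T. ✗
c: successors {a, c}; ~p & []~p there: a:F, c:T. ✗
— 0 worlds.

2 and 0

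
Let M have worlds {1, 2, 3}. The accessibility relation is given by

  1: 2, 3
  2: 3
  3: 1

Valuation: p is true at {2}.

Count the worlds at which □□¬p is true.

1: successors {2, 3}; □¬p there: 2:T, 3:T. ✓
2: successors {3}; □¬p there: 3:T. ✓
3: successors {1}; □¬p there: 1:F. ✗
Satisfying worlds: {1, 2}.

2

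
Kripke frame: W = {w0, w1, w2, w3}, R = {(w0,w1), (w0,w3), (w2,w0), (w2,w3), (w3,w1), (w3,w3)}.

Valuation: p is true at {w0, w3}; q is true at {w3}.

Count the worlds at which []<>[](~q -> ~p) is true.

2

w0: successors {w1, w3}; <>[](~q -> ~p) there: w1:F, w3:T. ✗
w1: no successors, so []<>[](~q -> ~p) holds vacuously. ✓
w2: successors {w0, w3}; <>[](~q -> ~p) there: w0:T, w3:T. ✓
w3: successors {w1, w3}; <>[](~q -> ~p) there: w1:F, w3:T. ✗
Satisfying worlds: {w1, w2}.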